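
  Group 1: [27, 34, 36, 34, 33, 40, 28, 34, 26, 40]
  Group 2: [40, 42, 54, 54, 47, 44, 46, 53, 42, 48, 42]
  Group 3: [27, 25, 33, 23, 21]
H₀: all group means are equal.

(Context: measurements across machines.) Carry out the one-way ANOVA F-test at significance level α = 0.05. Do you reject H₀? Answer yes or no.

reject H₀: yes

Group means [33.20, 46.55, 25.80], grand mean 37.423
SSB = Σnᵢ(x̄ᵢ−x̄)² = 1769.219; SSW = ΣΣ(x−x̄ᵢ)² = 571.127
MSB = 1769.219/2 = 884.6094; MSW = 571.127/23 = 24.8316
F = MSB/MSW = 35.6243
df = (2, 23)
p-value (upper-tail) = 0.00000
At α=0.05: p < α → reject H₀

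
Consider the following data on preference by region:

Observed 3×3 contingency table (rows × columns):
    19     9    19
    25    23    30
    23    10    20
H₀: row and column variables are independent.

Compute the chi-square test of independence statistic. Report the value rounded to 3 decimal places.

Row totals [47, 78, 53], col totals [67, 42, 69], n=178
χ² = (19−17.69)²/17.69 + (9−11.09)²/11.09 + (19−18.22)²/18.22 + (25−29.36)²/29.36 + (23−18.40)²/18.40 + (30−30.24)²/30.24 + (23−19.95)²/19.95 + (10−12.51)²/12.51 + (20−20.54)²/20.54 = 3.3038
df = 4

test statistic = 3.304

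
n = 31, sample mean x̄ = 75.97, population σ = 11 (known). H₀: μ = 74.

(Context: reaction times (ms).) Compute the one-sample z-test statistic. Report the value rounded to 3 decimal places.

test statistic = 0.997

SE = σ/√n = 11/√31 = 1.9757
z = (x̄−μ₀)/SE = (75.97−74)/1.9757 = 0.9971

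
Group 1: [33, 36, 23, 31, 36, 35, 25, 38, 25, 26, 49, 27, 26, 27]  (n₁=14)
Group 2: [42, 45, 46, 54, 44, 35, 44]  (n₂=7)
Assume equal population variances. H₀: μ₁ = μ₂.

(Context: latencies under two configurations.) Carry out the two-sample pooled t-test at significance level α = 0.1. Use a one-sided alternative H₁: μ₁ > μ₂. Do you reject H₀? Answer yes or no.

reject H₀: no

x̄₁=31.214, s₁=7.127, n₁=14
x̄₂=44.286, s₂=5.619, n₂=7
s_p² = [13·7.127² + 6·5.619²]/19 = 44.7256
SE = √(s_p²·(1/14+1/7)) = 3.0958
t = (31.214−44.286)/3.0958 = -4.2223
df = 19
p-value (one-sided, H₁ greater) = 0.99977
At α=0.1: p ≥ α → fail to reject H₀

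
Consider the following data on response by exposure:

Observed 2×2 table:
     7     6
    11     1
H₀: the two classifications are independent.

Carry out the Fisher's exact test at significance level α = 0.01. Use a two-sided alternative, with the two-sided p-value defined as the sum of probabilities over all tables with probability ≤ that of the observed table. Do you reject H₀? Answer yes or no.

Margins: r₁=13, r₂=12, c₁=18, c₂=7, n=25
p_obs = C(13,7)·C(12,11)/C(25,18); sum pmf over tables with pmf ≤ p_obs
p-value (two-sided) = 0.07304
At α=0.01: p ≥ α → fail to reject H₀

reject H₀: no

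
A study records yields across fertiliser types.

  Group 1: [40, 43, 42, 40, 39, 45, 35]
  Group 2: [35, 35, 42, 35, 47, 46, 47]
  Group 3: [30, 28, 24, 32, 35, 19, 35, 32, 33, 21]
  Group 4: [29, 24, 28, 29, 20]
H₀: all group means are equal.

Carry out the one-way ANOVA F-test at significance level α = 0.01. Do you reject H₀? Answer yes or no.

reject H₀: yes

Group means [40.57, 41.00, 28.90, 26.00], grand mean 34.138
SSB = Σnᵢ(x̄ᵢ−x̄)² = 1224.834; SSW = ΣΣ(x−x̄ᵢ)² = 626.614
MSB = 1224.834/3 = 408.2780; MSW = 626.614/25 = 25.0646
F = MSB/MSW = 16.2890
df = (3, 25)
p-value (upper-tail) = 0.00000
At α=0.01: p < α → reject H₀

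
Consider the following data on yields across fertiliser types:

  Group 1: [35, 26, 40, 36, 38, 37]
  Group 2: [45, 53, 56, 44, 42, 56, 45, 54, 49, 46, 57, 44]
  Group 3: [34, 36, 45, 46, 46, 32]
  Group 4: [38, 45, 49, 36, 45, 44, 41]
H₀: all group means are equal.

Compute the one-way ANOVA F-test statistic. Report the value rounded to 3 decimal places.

Group means [35.33, 49.25, 39.83, 42.57], grand mean 43.226
SSB = Σnᵢ(x̄ᵢ−x̄)² = 881.288; SSW = ΣΣ(x−x̄ᵢ)² = 796.131
MSB = 881.288/3 = 293.7628; MSW = 796.131/27 = 29.4863
F = MSB/MSW = 9.9627
df = (3, 27)

test statistic = 9.963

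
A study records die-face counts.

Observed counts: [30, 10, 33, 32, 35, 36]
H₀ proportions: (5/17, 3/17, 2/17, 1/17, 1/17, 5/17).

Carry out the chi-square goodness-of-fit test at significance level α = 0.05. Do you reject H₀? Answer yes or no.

n = 176; E_i = n·p_i = [51.76, 31.06, 20.71, 10.35, 10.35, 51.76]
χ² = (30−51.76)²/51.76 + (10−31.06)²/31.06 + (33−20.71)²/20.71 + (32−10.35)²/10.35 + (35−10.35)²/10.35 + (36−51.76)²/51.76 = 139.4691
df = 5
p-value (upper-tail) = 0.00000
At α=0.05: p < α → reject H₀

reject H₀: yes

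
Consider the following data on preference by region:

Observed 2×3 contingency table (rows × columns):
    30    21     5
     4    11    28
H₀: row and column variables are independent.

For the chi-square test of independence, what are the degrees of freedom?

degrees of freedom = 2

df = (r−1)(c−1) = (2−1)·(3−1) = 2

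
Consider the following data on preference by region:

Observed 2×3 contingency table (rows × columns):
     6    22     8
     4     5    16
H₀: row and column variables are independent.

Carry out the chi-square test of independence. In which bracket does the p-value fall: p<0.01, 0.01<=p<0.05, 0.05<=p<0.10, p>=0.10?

p-value bracket: p<0.01

Row totals [36, 25], col totals [10, 27, 24], n=61
χ² = (6−5.90)²/5.90 + (22−15.93)²/15.93 + (8−14.16)²/14.16 + (4−4.10)²/4.10 + (5−11.07)²/11.07 + (16−9.84)²/9.84 = 12.1829
df = 2
p-value (upper-tail) = 0.00226
→ bracket: p<0.01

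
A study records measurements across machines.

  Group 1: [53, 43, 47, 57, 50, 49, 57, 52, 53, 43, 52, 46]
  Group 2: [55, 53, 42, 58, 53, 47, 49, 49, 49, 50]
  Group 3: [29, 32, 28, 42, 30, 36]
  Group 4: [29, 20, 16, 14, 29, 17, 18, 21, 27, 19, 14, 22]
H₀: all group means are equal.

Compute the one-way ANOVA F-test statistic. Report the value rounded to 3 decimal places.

Group means [50.17, 50.50, 32.83, 20.50], grand mean 38.750
SSB = Σnᵢ(x̄ᵢ−x̄)² = 7151.500; SSW = ΣΣ(x−x̄ᵢ)² = 884.000
MSB = 7151.500/3 = 2383.8333; MSW = 884.000/36 = 24.5556
F = MSB/MSW = 97.0792
df = (3, 36)

test statistic = 97.079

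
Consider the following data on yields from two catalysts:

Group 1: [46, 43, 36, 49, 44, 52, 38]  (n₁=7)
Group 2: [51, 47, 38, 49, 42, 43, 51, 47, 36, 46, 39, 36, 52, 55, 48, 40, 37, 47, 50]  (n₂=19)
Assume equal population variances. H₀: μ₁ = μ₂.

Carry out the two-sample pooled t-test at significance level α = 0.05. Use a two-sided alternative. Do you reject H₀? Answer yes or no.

x̄₁=44.000, s₁=5.686, n₁=7
x̄₂=44.947, s₂=5.930, n₂=19
s_p² = [6·5.686² + 18·5.930²]/24 = 34.4561
SE = √(s_p²·(1/7+1/19)) = 2.5953
t = (44.000−44.947)/2.5953 = -0.3650
df = 24
p-value (two-sided) = 0.71829
At α=0.05: p ≥ α → fail to reject H₀

reject H₀: no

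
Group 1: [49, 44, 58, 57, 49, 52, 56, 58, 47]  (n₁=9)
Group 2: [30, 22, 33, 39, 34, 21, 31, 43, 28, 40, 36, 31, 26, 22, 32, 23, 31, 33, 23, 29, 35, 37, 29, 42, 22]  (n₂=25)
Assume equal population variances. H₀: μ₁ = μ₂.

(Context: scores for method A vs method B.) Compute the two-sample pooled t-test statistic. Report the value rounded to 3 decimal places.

x̄₁=52.222, s₁=5.239, n₁=9
x̄₂=30.880, s₂=6.515, n₂=25
s_p² = [8·5.239² + 24·6.515²]/32 = 38.6936
SE = √(s_p²·(1/9+1/25)) = 2.4181
t = (52.222−30.880)/2.4181 = 8.8262
df = 32

test statistic = 8.826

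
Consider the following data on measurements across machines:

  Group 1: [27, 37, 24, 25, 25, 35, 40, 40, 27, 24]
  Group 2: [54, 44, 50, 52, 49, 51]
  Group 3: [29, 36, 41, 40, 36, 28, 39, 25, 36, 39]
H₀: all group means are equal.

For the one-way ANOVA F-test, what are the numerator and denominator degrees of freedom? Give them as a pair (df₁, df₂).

k = 3 groups, N = 26 total
df = (k−1, N−k) = (3−1, 26−3) = (2, 23)

degrees of freedom = [2, 23]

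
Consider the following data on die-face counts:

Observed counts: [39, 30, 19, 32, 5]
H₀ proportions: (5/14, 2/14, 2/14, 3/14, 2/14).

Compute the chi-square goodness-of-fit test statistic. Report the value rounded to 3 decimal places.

n = 125; E_i = n·p_i = [44.64, 17.86, 17.86, 26.79, 17.86]
χ² = (39−44.64)²/44.64 + (30−17.86)²/17.86 + (19−17.86)²/17.86 + (32−26.79)²/26.79 + (5−17.86)²/17.86 = 19.3157
df = 4

test statistic = 19.316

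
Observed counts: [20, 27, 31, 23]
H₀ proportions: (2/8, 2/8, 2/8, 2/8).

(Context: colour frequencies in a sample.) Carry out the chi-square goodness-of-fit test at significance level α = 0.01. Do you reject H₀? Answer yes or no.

reject H₀: no

n = 101; E_i = n·p_i = [25.25, 25.25, 25.25, 25.25]
χ² = (20−25.25)²/25.25 + (27−25.25)²/25.25 + (31−25.25)²/25.25 + (23−25.25)²/25.25 = 2.7228
df = 3
p-value (upper-tail) = 0.43637
At α=0.01: p ≥ α → fail to reject H₀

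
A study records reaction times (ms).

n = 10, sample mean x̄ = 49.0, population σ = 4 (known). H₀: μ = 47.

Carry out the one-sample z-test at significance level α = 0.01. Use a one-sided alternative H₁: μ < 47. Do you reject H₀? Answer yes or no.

reject H₀: no

SE = σ/√n = 4/√10 = 1.2649
z = (x̄−μ₀)/SE = (49.0−47)/1.2649 = 1.5811
p-value (one-sided, H₁ less) = 0.94308
At α=0.01: p ≥ α → fail to reject H₀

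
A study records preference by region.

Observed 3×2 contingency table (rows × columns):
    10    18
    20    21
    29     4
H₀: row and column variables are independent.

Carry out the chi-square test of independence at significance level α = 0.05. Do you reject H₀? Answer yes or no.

reject H₀: yes

Row totals [28, 41, 33], col totals [59, 43], n=102
χ² = (10−16.20)²/16.20 + (18−11.80)²/11.80 + (20−23.72)²/23.72 + (21−17.28)²/17.28 + (29−19.09)²/19.09 + (4−13.91)²/13.91 = 19.2124
df = 2
p-value (upper-tail) = 0.00007
At α=0.05: p < α → reject H₀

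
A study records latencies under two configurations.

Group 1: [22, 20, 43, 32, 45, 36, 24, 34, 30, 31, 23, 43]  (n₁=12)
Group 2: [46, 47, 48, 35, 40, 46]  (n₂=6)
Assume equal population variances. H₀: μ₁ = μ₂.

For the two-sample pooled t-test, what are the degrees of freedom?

degrees of freedom = 16

df = n₁ + n₂ − 2 = 12 + 6 − 2 = 16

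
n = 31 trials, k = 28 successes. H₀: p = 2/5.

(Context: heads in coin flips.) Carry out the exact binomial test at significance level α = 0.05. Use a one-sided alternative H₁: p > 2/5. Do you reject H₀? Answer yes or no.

Exact binomial: n=31, k=28, p₀=2/5=0.4000
P(X≥28) from Σ C(n,i)·p₀^i·(1−p₀)^(n−i)
p-value (one-sided, H₁ greater) = 0.00000
At α=0.05: p < α → reject H₀

reject H₀: yes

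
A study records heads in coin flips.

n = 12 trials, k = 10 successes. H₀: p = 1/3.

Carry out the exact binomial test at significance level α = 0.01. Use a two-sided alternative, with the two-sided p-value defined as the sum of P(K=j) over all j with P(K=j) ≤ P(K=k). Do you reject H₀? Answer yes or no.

reject H₀: yes

Exact binomial: n=12, k=10, p₀=1/3=0.3333
P(X=j) = C(n,j)·p₀^j·(1−p₀)^(n−j); p = Σ P(X=j) over j with P(X=j) ≤ P(X=10)
p-value (two-sided) = 0.00054
At α=0.01: p < α → reject H₀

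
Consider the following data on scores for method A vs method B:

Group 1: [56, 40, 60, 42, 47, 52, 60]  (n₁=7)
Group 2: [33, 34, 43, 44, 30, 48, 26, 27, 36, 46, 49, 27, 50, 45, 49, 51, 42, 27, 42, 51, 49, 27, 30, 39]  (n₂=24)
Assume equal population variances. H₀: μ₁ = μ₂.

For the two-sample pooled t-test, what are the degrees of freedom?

degrees of freedom = 29

df = n₁ + n₂ − 2 = 7 + 24 − 2 = 29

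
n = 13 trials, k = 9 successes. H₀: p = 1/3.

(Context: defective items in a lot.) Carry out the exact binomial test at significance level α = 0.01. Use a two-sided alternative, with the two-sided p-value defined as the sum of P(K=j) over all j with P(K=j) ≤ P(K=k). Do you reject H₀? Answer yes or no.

Exact binomial: n=13, k=9, p₀=1/3=0.3333
P(X=j) = C(n,j)·p₀^j·(1−p₀)^(n−j); p = Σ P(X=j) over j with P(X=j) ≤ P(X=9)
p-value (two-sided) = 0.01396
At α=0.01: p ≥ α → fail to reject H₀

reject H₀: no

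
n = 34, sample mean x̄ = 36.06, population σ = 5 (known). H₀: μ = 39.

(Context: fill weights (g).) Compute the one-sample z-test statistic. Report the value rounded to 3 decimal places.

test statistic = -3.429

SE = σ/√n = 5/√34 = 0.8575
z = (x̄−μ₀)/SE = (36.06−39)/0.8575 = -3.4286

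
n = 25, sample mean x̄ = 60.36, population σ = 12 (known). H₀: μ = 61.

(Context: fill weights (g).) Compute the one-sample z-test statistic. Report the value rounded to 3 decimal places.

SE = σ/√n = 12/√25 = 2.4000
z = (x̄−μ₀)/SE = (60.36−61)/2.4000 = -0.2667

test statistic = -0.267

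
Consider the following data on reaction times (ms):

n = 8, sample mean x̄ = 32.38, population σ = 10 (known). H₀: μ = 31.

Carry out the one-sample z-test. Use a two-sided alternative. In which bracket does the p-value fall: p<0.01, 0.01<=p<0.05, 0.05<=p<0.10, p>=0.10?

p-value bracket: p>=0.10

SE = σ/√n = 10/√8 = 3.5355
z = (x̄−μ₀)/SE = (32.38−31)/3.5355 = 0.3903
p-value (two-sided) = 0.69630
→ bracket: p>=0.10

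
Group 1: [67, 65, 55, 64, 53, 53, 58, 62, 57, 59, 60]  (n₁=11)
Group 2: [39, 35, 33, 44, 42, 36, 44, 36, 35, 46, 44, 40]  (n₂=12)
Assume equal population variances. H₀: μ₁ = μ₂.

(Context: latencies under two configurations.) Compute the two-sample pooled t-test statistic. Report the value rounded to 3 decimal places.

test statistic = 10.354

x̄₁=59.364, s₁=4.760, n₁=11
x̄₂=39.500, s₂=4.442, n₂=12
s_p² = [10·4.760² + 11·4.442²]/21 = 21.1212
SE = √(s_p²·(1/11+1/12)) = 1.9184
t = (59.364−39.500)/1.9184 = 10.3543
df = 21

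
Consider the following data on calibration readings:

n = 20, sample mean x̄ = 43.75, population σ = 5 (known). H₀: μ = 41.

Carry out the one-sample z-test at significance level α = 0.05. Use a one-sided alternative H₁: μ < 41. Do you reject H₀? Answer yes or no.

SE = σ/√n = 5/√20 = 1.1180
z = (x̄−μ₀)/SE = (43.75−41)/1.1180 = 2.4597
p-value (one-sided, H₁ less) = 0.99305
At α=0.05: p ≥ α → fail to reject H₀

reject H₀: no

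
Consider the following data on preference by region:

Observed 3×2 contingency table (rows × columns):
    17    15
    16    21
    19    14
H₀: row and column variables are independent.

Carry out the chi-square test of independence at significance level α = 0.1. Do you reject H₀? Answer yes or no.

Row totals [32, 37, 33], col totals [52, 50], n=102
χ² = (17−16.31)²/16.31 + (15−15.69)²/15.69 + (16−18.86)²/18.86 + (21−18.14)²/18.14 + (19−16.82)²/16.82 + (14−16.18)²/16.18 = 1.5196
df = 2
p-value (upper-tail) = 0.46776
At α=0.1: p ≥ α → fail to reject H₀

reject H₀: no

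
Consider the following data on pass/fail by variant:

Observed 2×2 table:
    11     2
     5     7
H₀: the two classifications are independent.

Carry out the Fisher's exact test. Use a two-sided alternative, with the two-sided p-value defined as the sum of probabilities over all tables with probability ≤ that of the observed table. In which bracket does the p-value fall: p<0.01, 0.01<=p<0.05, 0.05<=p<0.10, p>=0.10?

Margins: r₁=13, r₂=12, c₁=16, c₂=9, n=25
p_obs = C(13,11)·C(12,5)/C(25,16); sum pmf over tables with pmf ≤ p_obs
p-value (two-sided) = 0.04141
→ bracket: 0.01<=p<0.05

p-value bracket: 0.01<=p<0.05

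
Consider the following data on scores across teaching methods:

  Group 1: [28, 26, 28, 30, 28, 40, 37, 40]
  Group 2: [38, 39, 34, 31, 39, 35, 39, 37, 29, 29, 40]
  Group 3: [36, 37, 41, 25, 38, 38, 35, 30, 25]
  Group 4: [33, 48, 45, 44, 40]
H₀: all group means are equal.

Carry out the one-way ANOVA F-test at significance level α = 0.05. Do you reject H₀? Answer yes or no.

reject H₀: yes

Group means [32.12, 35.45, 33.89, 42.00], grand mean 35.212
SSB = Σnᵢ(x̄ᵢ−x̄)² = 323.024; SSW = ΣΣ(x−x̄ᵢ)² = 820.491
MSB = 323.024/3 = 107.6747; MSW = 820.491/29 = 28.2928
F = MSB/MSW = 3.8057
df = (3, 29)
p-value (upper-tail) = 0.02048
At α=0.05: p < α → reject H₀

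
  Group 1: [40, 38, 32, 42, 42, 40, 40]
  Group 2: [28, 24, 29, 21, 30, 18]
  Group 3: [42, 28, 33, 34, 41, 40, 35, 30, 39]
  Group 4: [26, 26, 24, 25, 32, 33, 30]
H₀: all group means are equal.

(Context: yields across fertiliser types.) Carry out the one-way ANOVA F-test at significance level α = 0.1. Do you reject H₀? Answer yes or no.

Group means [39.14, 25.00, 35.78, 28.00], grand mean 32.483
SSB = Σnᵢ(x̄ᵢ−x̄)² = 884.829; SSW = ΣΣ(x−x̄ᵢ)² = 464.413
MSB = 884.829/3 = 294.9429; MSW = 464.413/25 = 18.5765
F = MSB/MSW = 15.8772
df = (3, 25)
p-value (upper-tail) = 0.00001
At α=0.1: p < α → reject H₀

reject H₀: yes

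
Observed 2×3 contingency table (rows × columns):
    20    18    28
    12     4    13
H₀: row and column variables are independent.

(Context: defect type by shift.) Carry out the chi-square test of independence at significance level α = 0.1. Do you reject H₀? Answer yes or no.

Row totals [66, 29], col totals [32, 22, 41], n=95
χ² = (20−22.23)²/22.23 + (18−15.28)²/15.28 + (28−28.48)²/28.48 + (12−9.77)²/9.77 + (4−6.72)²/6.72 + (13−12.52)²/12.52 = 2.3416
df = 2
p-value (upper-tail) = 0.31012
At α=0.1: p ≥ α → fail to reject H₀

reject H₀: no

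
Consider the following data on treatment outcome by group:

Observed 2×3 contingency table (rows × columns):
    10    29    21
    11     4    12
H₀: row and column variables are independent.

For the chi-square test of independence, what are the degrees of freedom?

df = (r−1)(c−1) = (2−1)·(3−1) = 2

degrees of freedom = 2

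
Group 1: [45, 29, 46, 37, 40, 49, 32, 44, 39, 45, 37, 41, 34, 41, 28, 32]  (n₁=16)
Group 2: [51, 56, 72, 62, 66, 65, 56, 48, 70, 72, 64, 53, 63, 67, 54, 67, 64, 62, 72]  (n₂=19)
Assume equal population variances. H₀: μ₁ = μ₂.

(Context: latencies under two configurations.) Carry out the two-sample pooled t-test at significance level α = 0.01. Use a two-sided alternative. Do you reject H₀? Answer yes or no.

reject H₀: yes

x̄₁=38.688, s₁=6.353, n₁=16
x̄₂=62.316, s₂=7.379, n₂=19
s_p² = [15·6.353² + 18·7.379²]/33 = 48.0468
SE = √(s_p²·(1/16+1/19)) = 2.3520
t = (38.688−62.316)/2.3520 = -10.0462
df = 33
p-value (two-sided) = 0.00000
At α=0.01: p < α → reject H₀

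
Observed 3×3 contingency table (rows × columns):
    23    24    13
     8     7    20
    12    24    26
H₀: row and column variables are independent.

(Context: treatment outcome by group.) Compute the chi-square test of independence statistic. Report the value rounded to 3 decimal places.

Row totals [60, 35, 62], col totals [43, 55, 59], n=157
χ² = (23−16.43)²/16.43 + (24−21.02)²/21.02 + (13−22.55)²/22.55 + (8−9.59)²/9.59 + (7−12.26)²/12.26 + (20−13.15)²/13.15 + (12−16.98)²/16.98 + (24−21.72)²/21.72 + (26−23.30)²/23.30 = 15.1878
df = 4

test statistic = 15.188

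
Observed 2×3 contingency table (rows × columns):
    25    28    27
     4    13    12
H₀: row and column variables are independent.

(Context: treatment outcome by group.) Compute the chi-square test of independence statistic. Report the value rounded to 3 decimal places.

test statistic = 3.331

Row totals [80, 29], col totals [29, 41, 39], n=109
χ² = (25−21.28)²/21.28 + (28−30.09)²/30.09 + (27−28.62)²/28.62 + (4−7.72)²/7.72 + (13−10.91)²/10.91 + (12−10.38)²/10.38 = 3.3307
df = 2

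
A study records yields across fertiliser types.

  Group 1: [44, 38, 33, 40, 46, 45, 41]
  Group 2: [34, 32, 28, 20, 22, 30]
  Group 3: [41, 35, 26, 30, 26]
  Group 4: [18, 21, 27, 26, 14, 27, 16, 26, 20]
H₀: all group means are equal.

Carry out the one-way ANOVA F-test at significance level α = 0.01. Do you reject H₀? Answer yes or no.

Group means [41.00, 27.67, 31.60, 21.67], grand mean 29.852
SSB = Σnᵢ(x̄ᵢ−x̄)² = 1516.874; SSW = ΣΣ(x−x̄ᵢ)² = 646.533
MSB = 1516.874/3 = 505.6247; MSW = 646.533/23 = 28.1101
F = MSB/MSW = 17.9873
df = (3, 23)
p-value (upper-tail) = 0.00000
At α=0.01: p < α → reject H₀

reject H₀: yes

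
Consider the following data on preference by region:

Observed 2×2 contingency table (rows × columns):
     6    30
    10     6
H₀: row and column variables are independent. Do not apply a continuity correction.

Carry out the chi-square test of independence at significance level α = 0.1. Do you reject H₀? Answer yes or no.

Row totals [36, 16], col totals [16, 36], n=52
χ² = (6−11.08)²/11.08 + (30−24.92)²/24.92 + (10−4.92)²/4.92 + (6−11.08)²/11.08 = 10.9236
df = 1
p-value (upper-tail) = 0.00095
At α=0.1: p < α → reject H₀

reject H₀: yes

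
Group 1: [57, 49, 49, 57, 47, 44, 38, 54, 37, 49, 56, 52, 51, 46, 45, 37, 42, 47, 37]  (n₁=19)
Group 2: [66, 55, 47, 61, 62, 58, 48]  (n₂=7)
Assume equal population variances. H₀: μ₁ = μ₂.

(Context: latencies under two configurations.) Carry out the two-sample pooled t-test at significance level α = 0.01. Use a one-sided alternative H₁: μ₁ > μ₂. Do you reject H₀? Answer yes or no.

reject H₀: no

x̄₁=47.053, s₁=6.679, n₁=19
x̄₂=56.714, s₂=7.158, n₂=7
s_p² = [18·6.679² + 6·7.158²]/24 = 46.2657
SE = √(s_p²·(1/19+1/7)) = 3.0074
t = (47.053−56.714)/3.0074 = -3.2126
df = 24
p-value (one-sided, H₁ greater) = 0.99814
At α=0.01: p ≥ α → fail to reject H₀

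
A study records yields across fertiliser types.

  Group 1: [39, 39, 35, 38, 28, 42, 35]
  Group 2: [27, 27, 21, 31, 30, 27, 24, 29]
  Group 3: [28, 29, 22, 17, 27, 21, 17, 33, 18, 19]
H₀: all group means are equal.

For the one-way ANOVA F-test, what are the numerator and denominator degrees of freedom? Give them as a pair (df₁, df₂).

k = 3 groups, N = 25 total
df = (k−1, N−k) = (3−1, 25−3) = (2, 22)

degrees of freedom = [2, 22]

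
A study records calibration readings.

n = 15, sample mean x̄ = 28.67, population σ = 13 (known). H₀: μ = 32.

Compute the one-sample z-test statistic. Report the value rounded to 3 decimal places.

test statistic = -0.992

SE = σ/√n = 13/√15 = 3.3566
z = (x̄−μ₀)/SE = (28.67−32)/3.3566 = -0.9921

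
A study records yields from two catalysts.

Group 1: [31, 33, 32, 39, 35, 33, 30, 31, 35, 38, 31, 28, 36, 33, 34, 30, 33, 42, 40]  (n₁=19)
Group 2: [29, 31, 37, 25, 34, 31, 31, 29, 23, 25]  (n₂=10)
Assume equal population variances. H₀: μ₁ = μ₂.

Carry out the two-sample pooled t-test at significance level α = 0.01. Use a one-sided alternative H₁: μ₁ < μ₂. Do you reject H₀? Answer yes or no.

reject H₀: no

x̄₁=33.895, s₁=3.725, n₁=19
x̄₂=29.500, s₂=4.301, n₂=10
s_p² = [18·3.725² + 9·4.301²]/27 = 15.4181
SE = √(s_p²·(1/19+1/10)) = 1.5340
t = (33.895−29.500)/1.5340 = 2.8648
df = 27
p-value (one-sided, H₁ less) = 0.99601
At α=0.01: p ≥ α → fail to reject H₀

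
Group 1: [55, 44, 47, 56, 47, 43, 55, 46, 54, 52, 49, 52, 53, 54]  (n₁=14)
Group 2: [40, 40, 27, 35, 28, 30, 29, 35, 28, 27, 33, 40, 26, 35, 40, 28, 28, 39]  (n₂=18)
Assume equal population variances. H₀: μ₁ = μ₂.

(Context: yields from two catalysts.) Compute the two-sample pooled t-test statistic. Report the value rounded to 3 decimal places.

test statistic = 10.080

x̄₁=50.500, s₁=4.398, n₁=14
x̄₂=32.667, s₂=5.358, n₂=18
s_p² = [13·4.398² + 17·5.358²]/30 = 24.6500
SE = √(s_p²·(1/14+1/18)) = 1.7692
t = (50.500−32.667)/1.7692 = 10.0797
df = 30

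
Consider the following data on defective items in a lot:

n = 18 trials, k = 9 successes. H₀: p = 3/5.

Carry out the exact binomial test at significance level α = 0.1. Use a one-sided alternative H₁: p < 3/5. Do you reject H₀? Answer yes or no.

reject H₀: no

Exact binomial: n=18, k=9, p₀=3/5=0.6000
P(X≤9) from Σ C(n,i)·p₀^i·(1−p₀)^(n−i)
p-value (one-sided, H₁ less) = 0.26316
At α=0.1: p ≥ α → fail to reject H₀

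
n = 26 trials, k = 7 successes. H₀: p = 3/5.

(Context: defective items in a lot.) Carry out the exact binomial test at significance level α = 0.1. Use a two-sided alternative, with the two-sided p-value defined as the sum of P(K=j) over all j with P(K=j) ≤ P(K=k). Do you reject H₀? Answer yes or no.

reject H₀: yes

Exact binomial: n=26, k=7, p₀=3/5=0.6000
P(X=j) = C(n,j)·p₀^j·(1−p₀)^(n−j); p = Σ P(X=j) over j with P(X=j) ≤ P(X=7)
p-value (two-sided) = 0.00093
At α=0.1: p < α → reject H₀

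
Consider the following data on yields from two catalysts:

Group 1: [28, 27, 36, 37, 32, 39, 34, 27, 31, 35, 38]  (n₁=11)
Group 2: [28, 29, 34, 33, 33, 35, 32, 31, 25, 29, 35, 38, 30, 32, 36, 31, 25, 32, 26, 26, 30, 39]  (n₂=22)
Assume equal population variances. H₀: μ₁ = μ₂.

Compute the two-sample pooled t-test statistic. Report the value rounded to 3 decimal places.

x̄₁=33.091, s₁=4.392, n₁=11
x̄₂=31.318, s₂=3.957, n₂=22
s_p² = [10·4.392² + 21·3.957²]/31 = 16.8284
SE = √(s_p²·(1/11+1/22)) = 1.5149
t = (33.091−31.318)/1.5149 = 1.1702
df = 31

test statistic = 1.170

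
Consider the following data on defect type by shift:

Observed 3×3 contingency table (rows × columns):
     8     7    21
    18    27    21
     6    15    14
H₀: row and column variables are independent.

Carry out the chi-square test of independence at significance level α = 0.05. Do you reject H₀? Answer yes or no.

Row totals [36, 66, 35], col totals [32, 49, 56], n=137
χ² = (8−8.41)²/8.41 + (7−12.88)²/12.88 + (21−14.72)²/14.72 + (18−15.42)²/15.42 + (27−23.61)²/23.61 + (21−26.98)²/26.98 + (6−8.18)²/8.18 + (15−12.52)²/12.52 + (14−14.31)²/14.31 = 8.7086
df = 4
p-value (upper-tail) = 0.06881
At α=0.05: p ≥ α → fail to reject H₀

reject H₀: no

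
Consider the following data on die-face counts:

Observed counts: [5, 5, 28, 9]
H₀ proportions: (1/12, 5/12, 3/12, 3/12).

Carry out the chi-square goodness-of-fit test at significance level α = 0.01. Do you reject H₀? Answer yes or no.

reject H₀: yes

n = 47; E_i = n·p_i = [3.92, 19.58, 11.75, 11.75]
χ² = (5−3.92)²/3.92 + (5−19.58)²/19.58 + (28−11.75)²/11.75 + (9−11.75)²/11.75 = 34.2766
df = 3
p-value (upper-tail) = 0.00000
At α=0.01: p < α → reject H₀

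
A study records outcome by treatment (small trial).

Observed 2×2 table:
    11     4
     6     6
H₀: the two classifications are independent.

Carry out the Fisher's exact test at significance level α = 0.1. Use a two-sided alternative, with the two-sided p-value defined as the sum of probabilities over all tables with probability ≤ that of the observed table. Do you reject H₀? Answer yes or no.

Margins: r₁=15, r₂=12, c₁=17, c₂=10, n=27
p_obs = C(15,11)·C(12,6)/C(27,17); sum pmf over tables with pmf ≤ p_obs
p-value (two-sided) = 0.25660
At α=0.1: p ≥ α → fail to reject H₀

reject H₀: no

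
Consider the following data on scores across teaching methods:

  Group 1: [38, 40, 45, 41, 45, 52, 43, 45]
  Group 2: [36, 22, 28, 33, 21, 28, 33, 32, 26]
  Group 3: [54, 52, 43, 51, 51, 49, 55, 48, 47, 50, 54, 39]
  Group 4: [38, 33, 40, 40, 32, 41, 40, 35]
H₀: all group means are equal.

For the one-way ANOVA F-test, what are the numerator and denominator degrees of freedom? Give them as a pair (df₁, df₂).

degrees of freedom = [3, 33]

k = 4 groups, N = 37 total
df = (k−1, N−k) = (4−1, 37−4) = (3, 33)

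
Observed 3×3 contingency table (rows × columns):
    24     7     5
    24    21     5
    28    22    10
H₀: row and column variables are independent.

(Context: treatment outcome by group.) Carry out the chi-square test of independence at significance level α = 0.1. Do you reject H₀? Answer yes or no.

reject H₀: no

Row totals [36, 50, 60], col totals [76, 50, 20], n=146
χ² = (24−18.74)²/18.74 + (7−12.33)²/12.33 + (5−4.93)²/4.93 + (24−26.03)²/26.03 + (21−17.12)²/17.12 + (5−6.85)²/6.85 + (28−31.23)²/31.23 + (22−20.55)²/20.55 + (10−8.22)²/8.22 = 6.1387
df = 4
p-value (upper-tail) = 0.18902
At α=0.1: p ≥ α → fail to reject H₀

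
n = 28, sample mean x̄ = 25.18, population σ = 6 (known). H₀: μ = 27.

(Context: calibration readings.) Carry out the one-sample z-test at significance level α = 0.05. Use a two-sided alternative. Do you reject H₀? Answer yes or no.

SE = σ/√n = 6/√28 = 1.1339
z = (x̄−μ₀)/SE = (25.18−27)/1.1339 = -1.6051
p-value (two-sided) = 0.10847
At α=0.05: p ≥ α → fail to reject H₀

reject H₀: no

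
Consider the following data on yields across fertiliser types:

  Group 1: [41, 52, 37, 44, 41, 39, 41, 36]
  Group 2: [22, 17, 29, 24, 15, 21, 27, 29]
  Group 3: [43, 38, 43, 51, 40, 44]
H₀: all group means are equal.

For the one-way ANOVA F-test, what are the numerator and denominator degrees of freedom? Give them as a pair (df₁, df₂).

k = 3 groups, N = 22 total
df = (k−1, N−k) = (3−1, 22−3) = (2, 19)

degrees of freedom = [2, 19]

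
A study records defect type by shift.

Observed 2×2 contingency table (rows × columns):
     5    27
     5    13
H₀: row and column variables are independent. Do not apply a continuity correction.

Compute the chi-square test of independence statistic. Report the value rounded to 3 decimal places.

Row totals [32, 18], col totals [10, 40], n=50
χ² = (5−6.40)²/6.40 + (27−25.60)²/25.60 + (5−3.60)²/3.60 + (13−14.40)²/14.40 = 1.0634
df = 1

test statistic = 1.063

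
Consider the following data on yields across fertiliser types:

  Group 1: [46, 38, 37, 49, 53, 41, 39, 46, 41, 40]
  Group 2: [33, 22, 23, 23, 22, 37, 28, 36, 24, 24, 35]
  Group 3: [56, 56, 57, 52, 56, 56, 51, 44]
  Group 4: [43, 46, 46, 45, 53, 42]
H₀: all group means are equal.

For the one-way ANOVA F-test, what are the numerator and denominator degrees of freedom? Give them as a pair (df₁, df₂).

k = 4 groups, N = 35 total
df = (k−1, N−k) = (4−1, 35−4) = (3, 31)

degrees of freedom = [3, 31]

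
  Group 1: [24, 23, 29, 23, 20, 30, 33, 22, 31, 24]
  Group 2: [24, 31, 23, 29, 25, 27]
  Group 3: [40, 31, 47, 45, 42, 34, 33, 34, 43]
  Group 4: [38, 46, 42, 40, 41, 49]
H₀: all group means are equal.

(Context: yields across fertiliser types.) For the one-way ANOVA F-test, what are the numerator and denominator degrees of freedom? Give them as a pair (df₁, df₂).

degrees of freedom = [3, 27]

k = 4 groups, N = 31 total
df = (k−1, N−k) = (4−1, 31−4) = (3, 27)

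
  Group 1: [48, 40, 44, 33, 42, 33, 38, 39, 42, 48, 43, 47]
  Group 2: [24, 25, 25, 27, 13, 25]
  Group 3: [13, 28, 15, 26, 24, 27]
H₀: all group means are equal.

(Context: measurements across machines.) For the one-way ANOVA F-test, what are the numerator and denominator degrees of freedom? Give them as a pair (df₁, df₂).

degrees of freedom = [2, 21]

k = 3 groups, N = 24 total
df = (k−1, N−k) = (3−1, 24−3) = (2, 21)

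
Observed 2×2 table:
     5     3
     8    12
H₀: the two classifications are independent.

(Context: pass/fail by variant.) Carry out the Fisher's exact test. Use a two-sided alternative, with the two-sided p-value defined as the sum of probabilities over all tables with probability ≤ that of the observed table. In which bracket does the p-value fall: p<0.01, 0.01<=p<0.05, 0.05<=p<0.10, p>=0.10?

Margins: r₁=8, r₂=20, c₁=13, c₂=15, n=28
p_obs = C(8,5)·C(20,8)/C(28,13); sum pmf over tables with pmf ≤ p_obs
p-value (two-sided) = 0.40966
→ bracket: p>=0.10

p-value bracket: p>=0.10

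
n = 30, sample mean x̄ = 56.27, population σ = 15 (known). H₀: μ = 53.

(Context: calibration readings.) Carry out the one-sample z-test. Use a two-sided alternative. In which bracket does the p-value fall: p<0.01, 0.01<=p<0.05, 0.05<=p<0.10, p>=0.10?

SE = σ/√n = 15/√30 = 2.7386
z = (x̄−μ₀)/SE = (56.27−53)/2.7386 = 1.1940
p-value (two-sided) = 0.23246
→ bracket: p>=0.10

p-value bracket: p>=0.10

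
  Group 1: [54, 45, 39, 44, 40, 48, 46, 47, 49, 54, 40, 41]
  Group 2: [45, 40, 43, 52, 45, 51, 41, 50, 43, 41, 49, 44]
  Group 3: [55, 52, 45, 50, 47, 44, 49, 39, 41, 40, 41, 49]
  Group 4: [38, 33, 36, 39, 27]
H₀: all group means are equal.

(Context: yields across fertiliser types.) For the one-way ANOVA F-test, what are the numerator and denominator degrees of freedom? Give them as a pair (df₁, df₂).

k = 4 groups, N = 41 total
df = (k−1, N−k) = (4−1, 41−4) = (3, 37)

degrees of freedom = [3, 37]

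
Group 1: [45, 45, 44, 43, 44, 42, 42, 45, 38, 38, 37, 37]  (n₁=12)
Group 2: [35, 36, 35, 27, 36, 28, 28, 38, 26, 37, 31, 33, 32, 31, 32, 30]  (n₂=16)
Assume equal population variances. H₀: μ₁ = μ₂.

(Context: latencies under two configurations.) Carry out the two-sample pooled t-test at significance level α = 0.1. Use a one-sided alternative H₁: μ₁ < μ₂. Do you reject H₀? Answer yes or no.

x̄₁=41.667, s₁=3.257, n₁=12
x̄₂=32.188, s₂=3.746, n₂=16
s_p² = [11·3.257² + 15·3.746²]/26 = 12.5809
SE = √(s_p²·(1/12+1/16)) = 1.3545
t = (41.667−32.188)/1.3545 = 6.9982
df = 26
p-value (one-sided, H₁ less) = 1.00000
At α=0.1: p ≥ α → fail to reject H₀

reject H₀: no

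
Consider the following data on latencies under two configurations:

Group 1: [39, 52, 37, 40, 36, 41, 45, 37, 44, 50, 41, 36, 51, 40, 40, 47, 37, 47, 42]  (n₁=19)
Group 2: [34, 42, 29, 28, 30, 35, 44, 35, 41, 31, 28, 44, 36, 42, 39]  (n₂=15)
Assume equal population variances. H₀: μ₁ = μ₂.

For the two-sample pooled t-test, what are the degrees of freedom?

degrees of freedom = 32

df = n₁ + n₂ − 2 = 19 + 15 − 2 = 32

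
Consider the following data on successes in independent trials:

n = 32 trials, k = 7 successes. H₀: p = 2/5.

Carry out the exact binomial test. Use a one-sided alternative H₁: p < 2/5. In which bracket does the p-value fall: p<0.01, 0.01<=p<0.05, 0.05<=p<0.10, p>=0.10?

Exact binomial: n=32, k=7, p₀=2/5=0.4000
P(X≤7) from Σ C(n,i)·p₀^i·(1−p₀)^(n−i)
p-value (one-sided, H₁ less) = 0.02482
→ bracket: 0.01<=p<0.05

p-value bracket: 0.01<=p<0.05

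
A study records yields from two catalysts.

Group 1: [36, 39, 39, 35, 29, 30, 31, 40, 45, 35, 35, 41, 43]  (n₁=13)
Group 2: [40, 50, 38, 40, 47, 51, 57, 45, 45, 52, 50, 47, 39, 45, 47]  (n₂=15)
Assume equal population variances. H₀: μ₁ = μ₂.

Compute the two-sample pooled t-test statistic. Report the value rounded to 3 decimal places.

test statistic = -4.801

x̄₁=36.769, s₁=4.952, n₁=13
x̄₂=46.200, s₂=5.375, n₂=15
s_p² = [12·4.952² + 14·5.375²]/26 = 26.8734
SE = √(s_p²·(1/13+1/15)) = 1.9644
t = (36.769−46.200)/1.9644 = -4.8009
df = 26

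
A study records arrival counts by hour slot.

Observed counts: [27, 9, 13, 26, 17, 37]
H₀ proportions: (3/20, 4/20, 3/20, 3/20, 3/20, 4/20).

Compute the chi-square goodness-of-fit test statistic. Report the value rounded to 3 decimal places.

n = 129; E_i = n·p_i = [19.35, 25.80, 19.35, 19.35, 19.35, 25.80]
χ² = (27−19.35)²/19.35 + (9−25.80)²/25.80 + (13−19.35)²/19.35 + (26−19.35)²/19.35 + (17−19.35)²/19.35 + (37−25.80)²/25.80 = 23.4806
df = 5

test statistic = 23.481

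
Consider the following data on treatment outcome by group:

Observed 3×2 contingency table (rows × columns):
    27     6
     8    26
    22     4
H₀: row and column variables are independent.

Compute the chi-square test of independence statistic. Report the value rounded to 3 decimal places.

Row totals [33, 34, 26], col totals [57, 36], n=93
χ² = (27−20.23)²/20.23 + (6−12.77)²/12.77 + (8−20.84)²/20.84 + (26−13.16)²/13.16 + (22−15.94)²/15.94 + (4−10.06)²/10.06 = 32.2574
df = 2

test statistic = 32.257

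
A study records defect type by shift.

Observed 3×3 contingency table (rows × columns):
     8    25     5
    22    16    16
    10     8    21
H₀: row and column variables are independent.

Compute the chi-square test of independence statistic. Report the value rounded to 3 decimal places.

Row totals [38, 54, 39], col totals [40, 49, 42], n=131
χ² = (8−11.60)²/11.60 + (25−14.21)²/14.21 + (5−12.18)²/12.18 + (22−16.49)²/16.49 + (16−20.20)²/20.20 + (16−17.31)²/17.31 + (10−11.91)²/11.91 + (8−14.59)²/14.59 + (21−12.50)²/12.50 = 25.4078
df = 4

test statistic = 25.408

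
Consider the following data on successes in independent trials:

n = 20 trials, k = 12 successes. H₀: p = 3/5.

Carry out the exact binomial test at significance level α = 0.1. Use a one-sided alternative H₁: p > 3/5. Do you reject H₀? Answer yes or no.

Exact binomial: n=20, k=12, p₀=3/5=0.6000
P(X≥12) from Σ C(n,i)·p₀^i·(1−p₀)^(n−i)
p-value (one-sided, H₁ greater) = 0.59560
At α=0.1: p ≥ α → fail to reject H₀

reject H₀: no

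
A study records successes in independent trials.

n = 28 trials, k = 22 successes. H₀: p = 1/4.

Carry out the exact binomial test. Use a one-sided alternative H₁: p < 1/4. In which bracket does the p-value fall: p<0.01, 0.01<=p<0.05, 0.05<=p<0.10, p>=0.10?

p-value bracket: p>=0.10

Exact binomial: n=28, k=22, p₀=1/4=0.2500
P(X≤22) from Σ C(n,i)·p₀^i·(1−p₀)^(n−i)
p-value (one-sided, H₁ less) = 1.00000
→ bracket: p>=0.10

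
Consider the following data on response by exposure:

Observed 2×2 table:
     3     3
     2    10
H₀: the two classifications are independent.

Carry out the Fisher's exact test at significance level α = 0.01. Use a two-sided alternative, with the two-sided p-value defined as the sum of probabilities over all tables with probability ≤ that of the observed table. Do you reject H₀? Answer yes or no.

Margins: r₁=6, r₂=12, c₁=5, c₂=13, n=18
p_obs = C(6,3)·C(12,2)/C(18,5); sum pmf over tables with pmf ≤ p_obs
p-value (two-sided) = 0.26821
At α=0.01: p ≥ α → fail to reject H₀

reject H₀: no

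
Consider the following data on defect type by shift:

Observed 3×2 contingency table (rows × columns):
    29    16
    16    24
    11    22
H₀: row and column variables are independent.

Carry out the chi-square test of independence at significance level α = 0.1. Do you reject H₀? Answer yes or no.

Row totals [45, 40, 33], col totals [56, 62], n=118
χ² = (29−21.36)²/21.36 + (16−23.64)²/23.64 + (16−18.98)²/18.98 + (24−21.02)²/21.02 + (11−15.66)²/15.66 + (22−17.34)²/17.34 = 8.7397
df = 2
p-value (upper-tail) = 0.01265
At α=0.1: p < α → reject H₀

reject H₀: yes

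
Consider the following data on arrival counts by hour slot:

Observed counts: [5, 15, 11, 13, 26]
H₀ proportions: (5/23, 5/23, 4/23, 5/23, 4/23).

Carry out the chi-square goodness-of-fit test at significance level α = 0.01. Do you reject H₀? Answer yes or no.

reject H₀: yes

n = 70; E_i = n·p_i = [15.22, 15.22, 12.17, 15.22, 12.17]
χ² = (5−15.22)²/15.22 + (15−15.22)²/15.22 + (11−12.17)²/12.17 + (13−15.22)²/15.22 + (26−12.17)²/12.17 = 23.0021
df = 4
p-value (upper-tail) = 0.00013
At α=0.01: p < α → reject H₀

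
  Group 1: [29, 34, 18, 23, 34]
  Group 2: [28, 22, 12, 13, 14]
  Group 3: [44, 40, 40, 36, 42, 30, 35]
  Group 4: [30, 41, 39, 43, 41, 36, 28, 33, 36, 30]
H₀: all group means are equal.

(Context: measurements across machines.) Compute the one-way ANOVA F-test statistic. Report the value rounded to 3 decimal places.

Group means [27.60, 17.80, 38.14, 35.70], grand mean 31.519
SSB = Σnᵢ(x̄ᵢ−x̄)² = 1499.784; SSW = ΣΣ(x−x̄ᵢ)² = 778.957
MSB = 1499.784/3 = 499.9279; MSW = 778.957/23 = 33.8677
F = MSB/MSW = 14.7612
df = (3, 23)

test statistic = 14.761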